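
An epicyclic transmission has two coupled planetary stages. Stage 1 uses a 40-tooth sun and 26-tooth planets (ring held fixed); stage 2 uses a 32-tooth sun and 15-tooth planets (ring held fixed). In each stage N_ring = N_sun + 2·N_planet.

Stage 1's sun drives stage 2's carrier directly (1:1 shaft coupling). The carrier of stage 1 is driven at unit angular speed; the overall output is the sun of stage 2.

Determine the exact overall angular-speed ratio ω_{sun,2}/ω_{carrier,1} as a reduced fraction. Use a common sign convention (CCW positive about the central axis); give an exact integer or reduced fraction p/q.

Stage 1: N_ring = 40 + 2·26 = 92
Stage 1: 40(ω_s−ω_c) = −92(ω_r−ω_c),  ω_r=0, ω_c=1
Stage 1: ω_s = 1 − (92/40)(0−1) = 33/10
  ⇒ ω_s¹/ω_c¹ = 33/10
Stage 2: N_ring = 32 + 2·15 = 62
Stage 2: 32(ω_s−ω_c) = −62(ω_r−ω_c),  ω_r=0, ω_c=1
Stage 2: ω_s = 1 − (62/32)(0−1) = 47/16
  ⇒ ω_s²/ω_c² = 47/16
Coupling ω_c² = ω_s¹ ⇒ overall = 33/10 × 47/16 = 1551/160

1551/160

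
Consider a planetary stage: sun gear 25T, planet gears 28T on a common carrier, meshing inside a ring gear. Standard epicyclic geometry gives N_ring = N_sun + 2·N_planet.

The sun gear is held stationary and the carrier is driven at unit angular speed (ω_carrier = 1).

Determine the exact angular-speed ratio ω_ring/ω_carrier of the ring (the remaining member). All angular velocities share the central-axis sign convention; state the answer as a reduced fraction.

N_ring = 25 + 2·28 = 81
25(ω_s−ω_c) = −81(ω_r−ω_c),  ω_s=0, ω_c=1
ω_r = 1 − (25/81)(0−1) = 106/81
ω_r/ω_c = 106/81

106/81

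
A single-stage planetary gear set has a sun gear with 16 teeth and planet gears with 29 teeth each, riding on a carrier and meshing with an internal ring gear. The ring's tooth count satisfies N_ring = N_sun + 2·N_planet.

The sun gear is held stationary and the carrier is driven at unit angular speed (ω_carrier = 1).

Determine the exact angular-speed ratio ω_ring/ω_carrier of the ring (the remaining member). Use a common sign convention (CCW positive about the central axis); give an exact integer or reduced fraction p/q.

N_ring = 16 + 2·29 = 74
16(ω_s−ω_c) = −74(ω_r−ω_c),  ω_s=0, ω_c=1
ω_r = 1 − (16/74)(0−1) = 45/37
ω_r/ω_c = 45/37

45/37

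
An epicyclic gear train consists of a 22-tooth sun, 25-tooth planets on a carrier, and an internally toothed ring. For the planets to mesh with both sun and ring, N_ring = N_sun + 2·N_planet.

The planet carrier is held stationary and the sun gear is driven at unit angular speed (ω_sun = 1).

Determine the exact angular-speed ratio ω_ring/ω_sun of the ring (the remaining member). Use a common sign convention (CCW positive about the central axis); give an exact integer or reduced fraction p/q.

N_ring = 22 + 2·25 = 72
22(ω_s−ω_c) = −72(ω_r−ω_c),  ω_c=0, ω_s=1
ω_r = 0 − (22/72)(1−0) = -11/36
ω_r/ω_s = -11/36

-11/36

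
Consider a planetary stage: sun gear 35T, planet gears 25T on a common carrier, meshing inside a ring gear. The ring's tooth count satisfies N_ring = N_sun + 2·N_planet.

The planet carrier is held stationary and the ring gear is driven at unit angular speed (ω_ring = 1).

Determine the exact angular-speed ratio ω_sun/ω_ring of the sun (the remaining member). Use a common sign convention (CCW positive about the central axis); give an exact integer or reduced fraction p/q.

-17/7

N_ring = 35 + 2·25 = 85
35(ω_s−ω_c) = −85(ω_r−ω_c),  ω_c=0, ω_r=1
ω_s = 0 − (85/35)(1−0) = -17/7
ω_s/ω_r = -17/7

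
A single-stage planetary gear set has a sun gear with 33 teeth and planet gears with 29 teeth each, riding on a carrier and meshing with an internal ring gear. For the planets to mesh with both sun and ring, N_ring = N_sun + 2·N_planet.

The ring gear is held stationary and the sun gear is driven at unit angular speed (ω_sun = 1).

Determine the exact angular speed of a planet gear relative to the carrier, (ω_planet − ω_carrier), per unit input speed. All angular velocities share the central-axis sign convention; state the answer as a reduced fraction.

N_ring = 33 + 2·29 = 91
33(ω_s−ω_c) = −91(ω_r−ω_c),  ω_r=0, ω_s=1
33(1−ω_c) = −91(0−ω_c)  ⇒  124ω_c = 33  ⇒  ω_c = 33/124
sun–planet: 33·(1−33/124) = −29·(ω_p−ω_c)  ⇒  ω_p−ω_c = −(33/29)·(91/124) = -3003/3596

-3003/3596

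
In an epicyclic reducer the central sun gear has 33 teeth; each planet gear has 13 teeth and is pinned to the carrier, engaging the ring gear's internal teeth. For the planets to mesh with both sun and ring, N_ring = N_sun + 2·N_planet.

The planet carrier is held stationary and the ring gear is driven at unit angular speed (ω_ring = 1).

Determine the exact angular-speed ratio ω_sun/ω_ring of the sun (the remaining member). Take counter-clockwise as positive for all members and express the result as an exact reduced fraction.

-59/33

N_ring = 33 + 2·13 = 59
33(ω_s−ω_c) = −59(ω_r−ω_c),  ω_c=0, ω_r=1
ω_s = 0 − (59/33)(1−0) = -59/33
ω_s/ω_r = -59/33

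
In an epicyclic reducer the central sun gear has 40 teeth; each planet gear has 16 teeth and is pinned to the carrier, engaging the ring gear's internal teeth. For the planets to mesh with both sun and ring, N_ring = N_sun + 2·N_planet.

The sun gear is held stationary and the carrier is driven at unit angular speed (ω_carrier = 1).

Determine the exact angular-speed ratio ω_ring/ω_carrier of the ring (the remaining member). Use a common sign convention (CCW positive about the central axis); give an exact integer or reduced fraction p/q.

14/9

N_ring = 40 + 2·16 = 72
40(ω_s−ω_c) = −72(ω_r−ω_c),  ω_s=0, ω_c=1
ω_r = 1 − (40/72)(0−1) = 14/9
ω_r/ω_c = 14/9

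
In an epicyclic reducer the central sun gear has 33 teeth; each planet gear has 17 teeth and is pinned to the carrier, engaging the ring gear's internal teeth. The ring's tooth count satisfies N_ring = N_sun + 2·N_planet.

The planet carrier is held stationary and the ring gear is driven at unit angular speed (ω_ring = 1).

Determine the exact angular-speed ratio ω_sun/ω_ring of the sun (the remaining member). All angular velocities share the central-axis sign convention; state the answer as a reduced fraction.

-67/33

N_ring = 33 + 2·17 = 67
33(ω_s−ω_c) = −67(ω_r−ω_c),  ω_c=0, ω_r=1
ω_s = 0 − (67/33)(1−0) = -67/33
ω_s/ω_r = -67/33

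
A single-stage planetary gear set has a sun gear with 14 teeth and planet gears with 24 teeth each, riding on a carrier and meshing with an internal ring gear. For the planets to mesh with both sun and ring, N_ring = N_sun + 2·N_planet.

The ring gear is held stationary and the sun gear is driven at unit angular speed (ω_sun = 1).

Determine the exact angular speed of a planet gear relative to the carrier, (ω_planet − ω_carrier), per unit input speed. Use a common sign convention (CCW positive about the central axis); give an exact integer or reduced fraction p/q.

N_ring = 14 + 2·24 = 62
14(ω_s−ω_c) = −62(ω_r−ω_c),  ω_r=0, ω_s=1
14(1−ω_c) = −62(0−ω_c)  ⇒  76ω_c = 14  ⇒  ω_c = 7/38
sun–planet: 14·(1−7/38) = −24·(ω_p−ω_c)  ⇒  ω_p−ω_c = −(14/24)·(31/38) = -217/456

-217/456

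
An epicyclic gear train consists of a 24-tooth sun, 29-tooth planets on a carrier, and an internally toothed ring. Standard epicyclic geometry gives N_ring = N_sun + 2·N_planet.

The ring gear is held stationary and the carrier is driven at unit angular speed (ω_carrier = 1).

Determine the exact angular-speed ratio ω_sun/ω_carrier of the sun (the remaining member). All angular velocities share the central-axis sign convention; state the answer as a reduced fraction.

N_ring = 24 + 2·29 = 82
24(ω_s−ω_c) = −82(ω_r−ω_c),  ω_r=0, ω_c=1
ω_s = 1 − (82/24)(0−1) = 53/12
ω_s/ω_c = 53/12

53/12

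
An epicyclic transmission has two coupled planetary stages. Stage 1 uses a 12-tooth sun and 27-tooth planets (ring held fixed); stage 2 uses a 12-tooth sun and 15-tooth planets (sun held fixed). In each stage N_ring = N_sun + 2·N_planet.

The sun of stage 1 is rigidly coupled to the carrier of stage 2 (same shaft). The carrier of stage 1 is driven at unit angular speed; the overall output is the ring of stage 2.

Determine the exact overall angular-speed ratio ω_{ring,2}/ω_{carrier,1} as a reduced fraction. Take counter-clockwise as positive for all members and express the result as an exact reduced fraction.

117/14

Stage 1: N_ring = 12 + 2·27 = 66
Stage 1: 12(ω_s−ω_c) = −66(ω_r−ω_c),  ω_r=0, ω_c=1
Stage 1: ω_s = 1 − (66/12)(0−1) = 13/2
  ⇒ ω_s¹/ω_c¹ = 13/2
Stage 2: N_ring = 12 + 2·15 = 42
Stage 2: 12(ω_s−ω_c) = −42(ω_r−ω_c),  ω_s=0, ω_c=1
Stage 2: ω_r = 1 − (12/42)(0−1) = 9/7
  ⇒ ω_r²/ω_c² = 9/7
Coupling ω_c² = ω_s¹ ⇒ overall = 13/2 × 9/7 = 117/14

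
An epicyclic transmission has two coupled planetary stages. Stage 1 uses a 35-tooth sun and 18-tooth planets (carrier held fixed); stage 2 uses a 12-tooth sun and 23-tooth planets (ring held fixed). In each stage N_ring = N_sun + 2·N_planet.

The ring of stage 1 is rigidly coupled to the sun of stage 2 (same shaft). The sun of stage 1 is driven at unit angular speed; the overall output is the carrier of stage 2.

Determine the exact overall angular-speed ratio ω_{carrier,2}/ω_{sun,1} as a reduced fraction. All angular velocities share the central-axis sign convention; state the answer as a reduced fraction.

-6/71

Stage 1: N_ring = 35 + 2·18 = 71
Stage 1: 35(ω_s−ω_c) = −71(ω_r−ω_c),  ω_c=0, ω_s=1
Stage 1: ω_r = 0 − (35/71)(1−0) = -35/71
  ⇒ ω_r¹/ω_s¹ = -35/71
Stage 2: N_ring = 12 + 2·23 = 58
Stage 2: 12(ω_s−ω_c) = −58(ω_r−ω_c),  ω_r=0, ω_s=1
Stage 2: 12(1−ω_c) = −58(0−ω_c)  ⇒  70ω_c = 12  ⇒  ω_c = 6/35
  ⇒ ω_c²/ω_s² = 6/35
Coupling ω_s² = ω_r¹ ⇒ overall = -35/71 × 6/35 = -6/71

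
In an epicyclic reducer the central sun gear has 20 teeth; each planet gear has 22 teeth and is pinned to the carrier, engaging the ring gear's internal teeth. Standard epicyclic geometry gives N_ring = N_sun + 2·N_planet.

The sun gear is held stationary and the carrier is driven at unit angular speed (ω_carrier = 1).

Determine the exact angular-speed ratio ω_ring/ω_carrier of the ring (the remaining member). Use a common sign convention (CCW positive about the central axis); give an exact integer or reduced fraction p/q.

21/16

N_ring = 20 + 2·22 = 64
20(ω_s−ω_c) = −64(ω_r−ω_c),  ω_s=0, ω_c=1
ω_r = 1 − (20/64)(0−1) = 21/16
ω_r/ω_c = 21/16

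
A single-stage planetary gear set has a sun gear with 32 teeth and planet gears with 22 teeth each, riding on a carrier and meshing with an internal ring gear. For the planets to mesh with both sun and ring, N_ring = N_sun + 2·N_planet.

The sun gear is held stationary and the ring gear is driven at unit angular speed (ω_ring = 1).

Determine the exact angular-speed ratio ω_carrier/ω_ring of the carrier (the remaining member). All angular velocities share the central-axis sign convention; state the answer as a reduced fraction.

N_ring = 32 + 2·22 = 76
32(ω_s−ω_c) = −76(ω_r−ω_c),  ω_s=0, ω_r=1
32(0−ω_c) = −76(1−ω_c)  ⇒  108ω_c = 76  ⇒  ω_c = 19/27
ω_c/ω_r = 19/27

19/27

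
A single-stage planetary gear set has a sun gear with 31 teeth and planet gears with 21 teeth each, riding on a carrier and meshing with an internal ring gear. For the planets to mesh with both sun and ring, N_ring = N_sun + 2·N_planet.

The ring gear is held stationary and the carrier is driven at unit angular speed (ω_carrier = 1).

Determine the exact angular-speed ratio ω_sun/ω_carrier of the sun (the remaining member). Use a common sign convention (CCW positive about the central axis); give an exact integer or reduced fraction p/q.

N_ring = 31 + 2·21 = 73
31(ω_s−ω_c) = −73(ω_r−ω_c),  ω_r=0, ω_c=1
ω_s = 1 − (73/31)(0−1) = 104/31
ω_s/ω_c = 104/31

104/31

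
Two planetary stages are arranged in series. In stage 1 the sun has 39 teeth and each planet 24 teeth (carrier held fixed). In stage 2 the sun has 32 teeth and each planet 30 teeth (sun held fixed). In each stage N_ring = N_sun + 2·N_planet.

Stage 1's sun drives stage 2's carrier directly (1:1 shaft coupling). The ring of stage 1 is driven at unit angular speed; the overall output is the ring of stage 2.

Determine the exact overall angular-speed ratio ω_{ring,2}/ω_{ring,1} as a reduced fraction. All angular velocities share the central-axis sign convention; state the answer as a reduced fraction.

Stage 1: N_ring = 39 + 2·24 = 87
Stage 1: 39(ω_s−ω_c) = −87(ω_r−ω_c),  ω_c=0, ω_r=1
Stage 1: ω_s = 0 − (87/39)(1−0) = -29/13
  ⇒ ω_s¹/ω_r¹ = -29/13
Stage 2: N_ring = 32 + 2·30 = 92
Stage 2: 32(ω_s−ω_c) = −92(ω_r−ω_c),  ω_s=0, ω_c=1
Stage 2: ω_r = 1 − (32/92)(0−1) = 31/23
  ⇒ ω_r²/ω_c² = 31/23
Coupling ω_c² = ω_s¹ ⇒ overall = -29/13 × 31/23 = -899/299

-899/299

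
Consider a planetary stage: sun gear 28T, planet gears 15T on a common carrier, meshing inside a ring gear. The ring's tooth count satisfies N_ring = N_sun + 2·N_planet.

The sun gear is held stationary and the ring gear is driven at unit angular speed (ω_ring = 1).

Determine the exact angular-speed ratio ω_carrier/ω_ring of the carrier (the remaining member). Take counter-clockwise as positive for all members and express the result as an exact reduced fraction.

N_ring = 28 + 2·15 = 58
28(ω_s−ω_c) = −58(ω_r−ω_c),  ω_s=0, ω_r=1
28(0−ω_c) = −58(1−ω_c)  ⇒  86ω_c = 58  ⇒  ω_c = 29/43
ω_c/ω_r = 29/43

29/43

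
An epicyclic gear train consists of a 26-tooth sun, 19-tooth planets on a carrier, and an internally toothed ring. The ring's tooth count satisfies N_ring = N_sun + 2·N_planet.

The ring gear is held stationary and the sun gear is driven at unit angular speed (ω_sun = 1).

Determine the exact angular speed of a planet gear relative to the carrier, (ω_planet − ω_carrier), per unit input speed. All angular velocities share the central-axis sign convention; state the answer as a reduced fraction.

-832/855

N_ring = 26 + 2·19 = 64
26(ω_s−ω_c) = −64(ω_r−ω_c),  ω_r=0, ω_s=1
26(1−ω_c) = −64(0−ω_c)  ⇒  90ω_c = 26  ⇒  ω_c = 13/45
sun–planet: 26·(1−13/45) = −19·(ω_p−ω_c)  ⇒  ω_p−ω_c = −(26/19)·(32/45) = -832/855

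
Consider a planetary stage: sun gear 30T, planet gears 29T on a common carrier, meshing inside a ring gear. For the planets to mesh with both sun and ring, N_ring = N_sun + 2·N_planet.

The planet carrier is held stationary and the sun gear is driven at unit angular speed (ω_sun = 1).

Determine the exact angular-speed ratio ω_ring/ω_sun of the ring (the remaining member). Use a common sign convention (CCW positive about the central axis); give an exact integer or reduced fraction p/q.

-15/44

N_ring = 30 + 2·29 = 88
30(ω_s−ω_c) = −88(ω_r−ω_c),  ω_c=0, ω_s=1
ω_r = 0 − (30/88)(1−0) = -15/44
ω_r/ω_s = -15/44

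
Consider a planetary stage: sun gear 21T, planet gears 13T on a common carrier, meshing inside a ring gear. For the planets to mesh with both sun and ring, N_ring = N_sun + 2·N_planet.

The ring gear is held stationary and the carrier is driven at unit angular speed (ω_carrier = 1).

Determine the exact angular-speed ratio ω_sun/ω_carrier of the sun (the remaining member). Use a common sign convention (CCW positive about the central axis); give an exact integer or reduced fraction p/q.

N_ring = 21 + 2·13 = 47
21(ω_s−ω_c) = −47(ω_r−ω_c),  ω_r=0, ω_c=1
ω_s = 1 − (47/21)(0−1) = 68/21
ω_s/ω_c = 68/21

68/21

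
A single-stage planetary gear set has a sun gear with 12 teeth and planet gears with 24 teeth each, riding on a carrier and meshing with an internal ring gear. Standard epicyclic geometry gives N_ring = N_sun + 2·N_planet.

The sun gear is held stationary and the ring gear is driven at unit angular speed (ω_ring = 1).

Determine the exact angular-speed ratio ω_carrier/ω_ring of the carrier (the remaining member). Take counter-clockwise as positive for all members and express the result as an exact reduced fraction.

N_ring = 12 + 2·24 = 60
12(ω_s−ω_c) = −60(ω_r−ω_c),  ω_s=0, ω_r=1
12(0−ω_c) = −60(1−ω_c)  ⇒  72ω_c = 60  ⇒  ω_c = 5/6
ω_c/ω_r = 5/6

5/6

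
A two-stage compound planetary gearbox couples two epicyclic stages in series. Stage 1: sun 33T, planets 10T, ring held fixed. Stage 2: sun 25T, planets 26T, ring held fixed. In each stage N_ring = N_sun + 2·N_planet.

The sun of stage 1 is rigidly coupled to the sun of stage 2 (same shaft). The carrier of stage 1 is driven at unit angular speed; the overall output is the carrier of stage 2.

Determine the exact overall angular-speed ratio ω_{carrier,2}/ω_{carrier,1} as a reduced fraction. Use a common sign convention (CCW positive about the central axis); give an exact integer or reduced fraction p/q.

Stage 1: N_ring = 33 + 2·10 = 53
Stage 1: 33(ω_s−ω_c) = −53(ω_r−ω_c),  ω_r=0, ω_c=1
Stage 1: ω_s = 1 − (53/33)(0−1) = 86/33
  ⇒ ω_s¹/ω_c¹ = 86/33
Stage 2: N_ring = 25 + 2·26 = 77
Stage 2: 25(ω_s−ω_c) = −77(ω_r−ω_c),  ω_r=0, ω_s=1
Stage 2: 25(1−ω_c) = −77(0−ω_c)  ⇒  102ω_c = 25  ⇒  ω_c = 25/102
  ⇒ ω_c²/ω_s² = 25/102
Coupling ω_s² = ω_s¹ ⇒ overall = 86/33 × 25/102 = 1075/1683

1075/1683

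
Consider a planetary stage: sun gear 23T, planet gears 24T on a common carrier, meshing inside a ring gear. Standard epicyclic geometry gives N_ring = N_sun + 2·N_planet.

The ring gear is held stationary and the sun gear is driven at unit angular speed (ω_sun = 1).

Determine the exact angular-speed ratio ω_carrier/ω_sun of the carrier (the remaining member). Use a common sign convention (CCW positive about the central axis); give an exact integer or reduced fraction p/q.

N_ring = 23 + 2·24 = 71
23(ω_s−ω_c) = −71(ω_r−ω_c),  ω_r=0, ω_s=1
23(1−ω_c) = −71(0−ω_c)  ⇒  94ω_c = 23  ⇒  ω_c = 23/94
ω_c/ω_s = 23/94

23/94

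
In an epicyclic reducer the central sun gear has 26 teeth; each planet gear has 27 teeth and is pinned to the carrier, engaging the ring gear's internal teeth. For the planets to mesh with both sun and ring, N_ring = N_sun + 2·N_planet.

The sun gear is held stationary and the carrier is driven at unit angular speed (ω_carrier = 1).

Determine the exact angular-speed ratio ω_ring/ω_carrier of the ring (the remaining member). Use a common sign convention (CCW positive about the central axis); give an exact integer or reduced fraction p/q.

53/40

N_ring = 26 + 2·27 = 80
26(ω_s−ω_c) = −80(ω_r−ω_c),  ω_s=0, ω_c=1
ω_r = 1 − (26/80)(0−1) = 53/40
ω_r/ω_c = 53/40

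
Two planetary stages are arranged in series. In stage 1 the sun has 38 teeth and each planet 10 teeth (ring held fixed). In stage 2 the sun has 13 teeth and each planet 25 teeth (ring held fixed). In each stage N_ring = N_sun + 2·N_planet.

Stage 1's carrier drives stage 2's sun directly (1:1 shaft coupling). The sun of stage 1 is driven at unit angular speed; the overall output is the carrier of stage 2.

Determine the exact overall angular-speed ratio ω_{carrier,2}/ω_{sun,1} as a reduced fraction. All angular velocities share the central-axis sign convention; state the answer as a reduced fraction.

Stage 1: N_ring = 38 + 2·10 = 58
Stage 1: 38(ω_s−ω_c) = −58(ω_r−ω_c),  ω_r=0, ω_s=1
Stage 1: 38(1−ω_c) = −58(0−ω_c)  ⇒  96ω_c = 38  ⇒  ω_c = 19/48
  ⇒ ω_c¹/ω_s¹ = 19/48
Stage 2: N_ring = 13 + 2·25 = 63
Stage 2: 13(ω_s−ω_c) = −63(ω_r−ω_c),  ω_r=0, ω_s=1
Stage 2: 13(1−ω_c) = −63(0−ω_c)  ⇒  76ω_c = 13  ⇒  ω_c = 13/76
  ⇒ ω_c²/ω_s² = 13/76
Coupling ω_s² = ω_c¹ ⇒ overall = 19/48 × 13/76 = 13/192

13/192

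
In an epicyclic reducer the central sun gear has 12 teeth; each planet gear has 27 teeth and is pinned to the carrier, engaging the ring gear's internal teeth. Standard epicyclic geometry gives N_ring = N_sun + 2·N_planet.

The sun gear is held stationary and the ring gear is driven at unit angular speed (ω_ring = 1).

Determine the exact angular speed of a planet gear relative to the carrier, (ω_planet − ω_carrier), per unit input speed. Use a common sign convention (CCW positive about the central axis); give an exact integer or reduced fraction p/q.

N_ring = 12 + 2·27 = 66
12(ω_s−ω_c) = −66(ω_r−ω_c),  ω_s=0, ω_r=1
12(0−ω_c) = −66(1−ω_c)  ⇒  78ω_c = 66  ⇒  ω_c = 11/13
sun–planet: 12·(0−11/13) = −27·(ω_p−ω_c)  ⇒  ω_p−ω_c = −(12/27)·(-11/13) = 44/117

44/117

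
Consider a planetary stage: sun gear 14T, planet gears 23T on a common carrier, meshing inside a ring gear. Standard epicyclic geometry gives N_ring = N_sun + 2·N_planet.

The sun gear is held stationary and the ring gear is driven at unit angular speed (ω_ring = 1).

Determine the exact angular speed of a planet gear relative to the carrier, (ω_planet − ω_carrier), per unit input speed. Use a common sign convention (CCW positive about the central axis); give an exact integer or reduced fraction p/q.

420/851

N_ring = 14 + 2·23 = 60
14(ω_s−ω_c) = −60(ω_r−ω_c),  ω_s=0, ω_r=1
14(0−ω_c) = −60(1−ω_c)  ⇒  74ω_c = 60  ⇒  ω_c = 30/37
sun–planet: 14·(0−30/37) = −23·(ω_p−ω_c)  ⇒  ω_p−ω_c = −(14/23)·(-30/37) = 420/851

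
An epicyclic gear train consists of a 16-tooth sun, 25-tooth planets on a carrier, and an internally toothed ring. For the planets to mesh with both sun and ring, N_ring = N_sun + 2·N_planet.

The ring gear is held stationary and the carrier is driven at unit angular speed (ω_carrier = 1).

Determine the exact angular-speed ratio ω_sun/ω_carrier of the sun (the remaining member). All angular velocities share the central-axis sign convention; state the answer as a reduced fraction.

N_ring = 16 + 2·25 = 66
16(ω_s−ω_c) = −66(ω_r−ω_c),  ω_r=0, ω_c=1
ω_s = 1 − (66/16)(0−1) = 41/8
ω_s/ω_c = 41/8

41/8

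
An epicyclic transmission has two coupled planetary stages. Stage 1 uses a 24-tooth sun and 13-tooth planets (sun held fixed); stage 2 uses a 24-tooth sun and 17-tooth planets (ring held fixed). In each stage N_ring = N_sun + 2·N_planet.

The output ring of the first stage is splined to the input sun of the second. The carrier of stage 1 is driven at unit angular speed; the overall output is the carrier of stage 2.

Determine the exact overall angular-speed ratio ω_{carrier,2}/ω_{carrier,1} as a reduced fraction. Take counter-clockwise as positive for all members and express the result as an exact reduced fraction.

Stage 1: N_ring = 24 + 2·13 = 50
Stage 1: 24(ω_s−ω_c) = −50(ω_r−ω_c),  ω_s=0, ω_c=1
Stage 1: ω_r = 1 − (24/50)(0−1) = 37/25
  ⇒ ω_r¹/ω_c¹ = 37/25
Stage 2: N_ring = 24 + 2·17 = 58
Stage 2: 24(ω_s−ω_c) = −58(ω_r−ω_c),  ω_r=0, ω_s=1
Stage 2: 24(1−ω_c) = −58(0−ω_c)  ⇒  82ω_c = 24  ⇒  ω_c = 12/41
  ⇒ ω_c²/ω_s² = 12/41
Coupling ω_s² = ω_r¹ ⇒ overall = 37/25 × 12/41 = 444/1025

444/1025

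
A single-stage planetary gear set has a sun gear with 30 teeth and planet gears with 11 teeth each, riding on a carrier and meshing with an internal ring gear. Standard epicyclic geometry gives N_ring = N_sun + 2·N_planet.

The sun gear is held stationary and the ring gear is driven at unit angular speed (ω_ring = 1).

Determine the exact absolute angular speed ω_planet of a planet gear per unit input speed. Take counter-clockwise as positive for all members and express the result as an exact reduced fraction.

26/11

N_ring = 30 + 2·11 = 52
30(ω_s−ω_c) = −52(ω_r−ω_c),  ω_s=0, ω_r=1
30(0−ω_c) = −52(1−ω_c)  ⇒  82ω_c = 52  ⇒  ω_c = 26/41
sun–planet: 30·(0−26/41) = −11·(ω_p−ω_c)  ⇒  ω_p−ω_c = −(30/11)·(-26/41) = 780/451
ω_p = 26/41 + 780/451 = 26/11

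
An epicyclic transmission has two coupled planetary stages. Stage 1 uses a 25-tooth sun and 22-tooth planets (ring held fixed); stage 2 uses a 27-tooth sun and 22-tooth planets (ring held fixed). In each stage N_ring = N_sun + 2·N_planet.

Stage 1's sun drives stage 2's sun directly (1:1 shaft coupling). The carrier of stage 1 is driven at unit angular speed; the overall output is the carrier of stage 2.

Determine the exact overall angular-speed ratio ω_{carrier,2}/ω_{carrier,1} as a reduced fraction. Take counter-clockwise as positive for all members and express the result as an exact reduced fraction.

Stage 1: N_ring = 25 + 2·22 = 69
Stage 1: 25(ω_s−ω_c) = −69(ω_r−ω_c),  ω_r=0, ω_c=1
Stage 1: ω_s = 1 − (69/25)(0−1) = 94/25
  ⇒ ω_s¹/ω_c¹ = 94/25
Stage 2: N_ring = 27 + 2·22 = 71
Stage 2: 27(ω_s−ω_c) = −71(ω_r−ω_c),  ω_r=0, ω_s=1
Stage 2: 27(1−ω_c) = −71(0−ω_c)  ⇒  98ω_c = 27  ⇒  ω_c = 27/98
  ⇒ ω_c²/ω_s² = 27/98
Coupling ω_s² = ω_s¹ ⇒ overall = 94/25 × 27/98 = 1269/1225

1269/1225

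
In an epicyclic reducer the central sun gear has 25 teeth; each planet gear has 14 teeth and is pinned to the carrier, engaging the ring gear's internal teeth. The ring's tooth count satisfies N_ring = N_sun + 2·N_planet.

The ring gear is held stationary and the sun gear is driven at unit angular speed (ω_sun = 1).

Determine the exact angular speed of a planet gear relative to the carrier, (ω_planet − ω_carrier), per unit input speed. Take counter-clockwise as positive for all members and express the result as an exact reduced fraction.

N_ring = 25 + 2·14 = 53
25(ω_s−ω_c) = −53(ω_r−ω_c),  ω_r=0, ω_s=1
25(1−ω_c) = −53(0−ω_c)  ⇒  78ω_c = 25  ⇒  ω_c = 25/78
sun–planet: 25·(1−25/78) = −14·(ω_p−ω_c)  ⇒  ω_p−ω_c = −(25/14)·(53/78) = -1325/1092

-1325/1092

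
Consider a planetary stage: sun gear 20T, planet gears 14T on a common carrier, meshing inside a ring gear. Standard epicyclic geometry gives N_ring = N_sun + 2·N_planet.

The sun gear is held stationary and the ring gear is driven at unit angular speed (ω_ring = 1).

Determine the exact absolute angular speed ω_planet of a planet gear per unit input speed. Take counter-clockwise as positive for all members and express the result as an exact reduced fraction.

N_ring = 20 + 2·14 = 48
20(ω_s−ω_c) = −48(ω_r−ω_c),  ω_s=0, ω_r=1
20(0−ω_c) = −48(1−ω_c)  ⇒  68ω_c = 48  ⇒  ω_c = 12/17
sun–planet: 20·(0−12/17) = −14·(ω_p−ω_c)  ⇒  ω_p−ω_c = −(20/14)·(-12/17) = 120/119
ω_p = 12/17 + 120/119 = 12/7

12/7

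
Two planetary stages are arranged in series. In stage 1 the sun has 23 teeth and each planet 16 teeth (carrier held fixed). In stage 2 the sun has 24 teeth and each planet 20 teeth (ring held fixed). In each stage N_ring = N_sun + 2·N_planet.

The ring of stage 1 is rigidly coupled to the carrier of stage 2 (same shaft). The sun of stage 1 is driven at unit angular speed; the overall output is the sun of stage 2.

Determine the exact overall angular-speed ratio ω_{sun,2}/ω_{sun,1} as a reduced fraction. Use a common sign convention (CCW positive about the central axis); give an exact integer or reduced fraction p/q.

Stage 1: N_ring = 23 + 2·16 = 55
Stage 1: 23(ω_s−ω_c) = −55(ω_r−ω_c),  ω_c=0, ω_s=1
Stage 1: ω_r = 0 − (23/55)(1−0) = -23/55
  ⇒ ω_r¹/ω_s¹ = -23/55
Stage 2: N_ring = 24 + 2·20 = 64
Stage 2: 24(ω_s−ω_c) = −64(ω_r−ω_c),  ω_r=0, ω_c=1
Stage 2: ω_s = 1 − (64/24)(0−1) = 11/3
  ⇒ ω_s²/ω_c² = 11/3
Coupling ω_c² = ω_r¹ ⇒ overall = -23/55 × 11/3 = -23/15

-23/15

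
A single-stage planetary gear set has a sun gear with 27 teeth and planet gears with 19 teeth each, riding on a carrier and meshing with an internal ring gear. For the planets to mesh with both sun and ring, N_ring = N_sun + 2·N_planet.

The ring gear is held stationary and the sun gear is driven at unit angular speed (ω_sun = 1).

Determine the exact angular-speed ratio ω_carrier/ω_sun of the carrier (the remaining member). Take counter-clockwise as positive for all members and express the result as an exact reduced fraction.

N_ring = 27 + 2·19 = 65
27(ω_s−ω_c) = −65(ω_r−ω_c),  ω_r=0, ω_s=1
27(1−ω_c) = −65(0−ω_c)  ⇒  92ω_c = 27  ⇒  ω_c = 27/92
ω_c/ω_s = 27/92

27/92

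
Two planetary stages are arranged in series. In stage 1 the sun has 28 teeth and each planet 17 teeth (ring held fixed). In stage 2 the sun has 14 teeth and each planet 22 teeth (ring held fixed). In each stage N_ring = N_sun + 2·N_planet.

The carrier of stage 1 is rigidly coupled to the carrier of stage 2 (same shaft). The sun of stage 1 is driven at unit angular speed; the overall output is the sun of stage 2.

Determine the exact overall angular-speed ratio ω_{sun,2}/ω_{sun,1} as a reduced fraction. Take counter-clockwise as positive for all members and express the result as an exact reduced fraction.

8/5

Stage 1: N_ring = 28 + 2·17 = 62
Stage 1: 28(ω_s−ω_c) = −62(ω_r−ω_c),  ω_r=0, ω_s=1
Stage 1: 28(1−ω_c) = −62(0−ω_c)  ⇒  90ω_c = 28  ⇒  ω_c = 14/45
  ⇒ ω_c¹/ω_s¹ = 14/45
Stage 2: N_ring = 14 + 2·22 = 58
Stage 2: 14(ω_s−ω_c) = −58(ω_r−ω_c),  ω_r=0, ω_c=1
Stage 2: ω_s = 1 − (58/14)(0−1) = 36/7
  ⇒ ω_s²/ω_c² = 36/7
Coupling ω_c² = ω_c¹ ⇒ overall = 14/45 × 36/7 = 8/5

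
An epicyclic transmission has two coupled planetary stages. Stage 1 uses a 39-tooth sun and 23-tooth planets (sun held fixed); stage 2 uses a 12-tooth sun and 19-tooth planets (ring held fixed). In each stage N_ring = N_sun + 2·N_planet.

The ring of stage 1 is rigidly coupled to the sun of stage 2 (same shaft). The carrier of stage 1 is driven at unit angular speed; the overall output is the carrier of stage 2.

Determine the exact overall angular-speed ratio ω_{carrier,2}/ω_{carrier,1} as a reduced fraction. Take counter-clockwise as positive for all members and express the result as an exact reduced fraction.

24/85

Stage 1: N_ring = 39 + 2·23 = 85
Stage 1: 39(ω_s−ω_c) = −85(ω_r−ω_c),  ω_s=0, ω_c=1
Stage 1: ω_r = 1 − (39/85)(0−1) = 124/85
  ⇒ ω_r¹/ω_c¹ = 124/85
Stage 2: N_ring = 12 + 2·19 = 50
Stage 2: 12(ω_s−ω_c) = −50(ω_r−ω_c),  ω_r=0, ω_s=1
Stage 2: 12(1−ω_c) = −50(0−ω_c)  ⇒  62ω_c = 12  ⇒  ω_c = 6/31
  ⇒ ω_c²/ω_s² = 6/31
Coupling ω_s² = ω_r¹ ⇒ overall = 124/85 × 6/31 = 24/85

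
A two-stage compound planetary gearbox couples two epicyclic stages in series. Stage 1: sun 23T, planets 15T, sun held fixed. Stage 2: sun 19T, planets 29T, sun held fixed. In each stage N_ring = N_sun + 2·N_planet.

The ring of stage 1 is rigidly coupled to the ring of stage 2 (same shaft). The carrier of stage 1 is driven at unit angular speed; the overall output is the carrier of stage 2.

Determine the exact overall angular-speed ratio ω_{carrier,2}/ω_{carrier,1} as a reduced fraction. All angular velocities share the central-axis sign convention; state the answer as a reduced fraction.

1463/1272

Stage 1: N_ring = 23 + 2·15 = 53
Stage 1: 23(ω_s−ω_c) = −53(ω_r−ω_c),  ω_s=0, ω_c=1
Stage 1: ω_r = 1 − (23/53)(0−1) = 76/53
  ⇒ ω_r¹/ω_c¹ = 76/53
Stage 2: N_ring = 19 + 2·29 = 77
Stage 2: 19(ω_s−ω_c) = −77(ω_r−ω_c),  ω_s=0, ω_r=1
Stage 2: 19(0−ω_c) = −77(1−ω_c)  ⇒  96ω_c = 77  ⇒  ω_c = 77/96
  ⇒ ω_c²/ω_r² = 77/96
Coupling ω_r² = ω_r¹ ⇒ overall = 76/53 × 77/96 = 1463/1272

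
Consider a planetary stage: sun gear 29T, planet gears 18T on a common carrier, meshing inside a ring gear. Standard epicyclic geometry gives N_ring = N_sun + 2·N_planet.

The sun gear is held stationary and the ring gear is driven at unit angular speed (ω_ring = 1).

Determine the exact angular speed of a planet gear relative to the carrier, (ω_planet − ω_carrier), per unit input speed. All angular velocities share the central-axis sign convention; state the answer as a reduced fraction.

1885/1692

N_ring = 29 + 2·18 = 65
29(ω_s−ω_c) = −65(ω_r−ω_c),  ω_s=0, ω_r=1
29(0−ω_c) = −65(1−ω_c)  ⇒  94ω_c = 65  ⇒  ω_c = 65/94
sun–planet: 29·(0−65/94) = −18·(ω_p−ω_c)  ⇒  ω_p−ω_c = −(29/18)·(-65/94) = 1885/1692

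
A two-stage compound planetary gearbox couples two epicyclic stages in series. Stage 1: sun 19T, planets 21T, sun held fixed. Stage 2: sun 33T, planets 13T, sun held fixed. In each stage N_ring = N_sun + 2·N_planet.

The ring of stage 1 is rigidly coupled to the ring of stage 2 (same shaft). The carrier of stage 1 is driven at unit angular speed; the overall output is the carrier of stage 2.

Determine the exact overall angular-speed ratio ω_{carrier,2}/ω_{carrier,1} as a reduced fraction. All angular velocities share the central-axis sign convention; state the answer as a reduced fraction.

Stage 1: N_ring = 19 + 2·21 = 61
Stage 1: 19(ω_s−ω_c) = −61(ω_r−ω_c),  ω_s=0, ω_c=1
Stage 1: ω_r = 1 − (19/61)(0−1) = 80/61
  ⇒ ω_r¹/ω_c¹ = 80/61
Stage 2: N_ring = 33 + 2·13 = 59
Stage 2: 33(ω_s−ω_c) = −59(ω_r−ω_c),  ω_s=0, ω_r=1
Stage 2: 33(0−ω_c) = −59(1−ω_c)  ⇒  92ω_c = 59  ⇒  ω_c = 59/92
  ⇒ ω_c²/ω_r² = 59/92
Coupling ω_r² = ω_r¹ ⇒ overall = 80/61 × 59/92 = 1180/1403

1180/1403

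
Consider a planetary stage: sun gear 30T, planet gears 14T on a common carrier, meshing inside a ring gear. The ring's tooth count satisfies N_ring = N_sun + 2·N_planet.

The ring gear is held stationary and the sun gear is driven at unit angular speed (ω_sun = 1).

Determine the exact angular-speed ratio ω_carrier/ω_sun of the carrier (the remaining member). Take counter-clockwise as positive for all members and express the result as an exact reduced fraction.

N_ring = 30 + 2·14 = 58
30(ω_s−ω_c) = −58(ω_r−ω_c),  ω_r=0, ω_s=1
30(1−ω_c) = −58(0−ω_c)  ⇒  88ω_c = 30  ⇒  ω_c = 15/44
ω_c/ω_s = 15/44

15/44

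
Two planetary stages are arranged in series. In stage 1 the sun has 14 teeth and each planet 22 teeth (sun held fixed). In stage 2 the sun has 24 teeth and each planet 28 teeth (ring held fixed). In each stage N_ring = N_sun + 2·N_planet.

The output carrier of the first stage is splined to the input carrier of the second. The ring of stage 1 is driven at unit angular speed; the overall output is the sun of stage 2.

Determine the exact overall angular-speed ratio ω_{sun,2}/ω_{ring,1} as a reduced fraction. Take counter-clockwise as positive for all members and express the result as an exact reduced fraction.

377/108

Stage 1: N_ring = 14 + 2·22 = 58
Stage 1: 14(ω_s−ω_c) = −58(ω_r−ω_c),  ω_s=0, ω_r=1
Stage 1: 14(0−ω_c) = −58(1−ω_c)  ⇒  72ω_c = 58  ⇒  ω_c = 29/36
  ⇒ ω_c¹/ω_r¹ = 29/36
Stage 2: N_ring = 24 + 2·28 = 80
Stage 2: 24(ω_s−ω_c) = −80(ω_r−ω_c),  ω_r=0, ω_c=1
Stage 2: ω_s = 1 − (80/24)(0−1) = 13/3
  ⇒ ω_s²/ω_c² = 13/3
Coupling ω_c² = ω_c¹ ⇒ overall = 29/36 × 13/3 = 377/108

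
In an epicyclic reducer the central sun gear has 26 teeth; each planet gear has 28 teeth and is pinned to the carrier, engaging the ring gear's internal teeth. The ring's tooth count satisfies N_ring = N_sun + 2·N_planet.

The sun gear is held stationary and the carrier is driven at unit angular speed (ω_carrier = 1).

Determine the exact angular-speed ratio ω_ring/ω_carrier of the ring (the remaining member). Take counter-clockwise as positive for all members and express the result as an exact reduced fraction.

54/41

N_ring = 26 + 2·28 = 82
26(ω_s−ω_c) = −82(ω_r−ω_c),  ω_s=0, ω_c=1
ω_r = 1 − (26/82)(0−1) = 54/41
ω_r/ω_c = 54/41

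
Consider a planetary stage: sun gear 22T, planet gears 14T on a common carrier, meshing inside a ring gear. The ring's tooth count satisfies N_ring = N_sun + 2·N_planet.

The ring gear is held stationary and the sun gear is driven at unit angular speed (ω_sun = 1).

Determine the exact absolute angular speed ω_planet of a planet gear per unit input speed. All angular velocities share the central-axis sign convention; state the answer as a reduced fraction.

N_ring = 22 + 2·14 = 50
22(ω_s−ω_c) = −50(ω_r−ω_c),  ω_r=0, ω_s=1
22(1−ω_c) = −50(0−ω_c)  ⇒  72ω_c = 22  ⇒  ω_c = 11/36
sun–planet: 22·(1−11/36) = −14·(ω_p−ω_c)  ⇒  ω_p−ω_c = −(22/14)·(25/36) = -275/252
ω_p = 11/36 − 275/252 = -11/14

-11/14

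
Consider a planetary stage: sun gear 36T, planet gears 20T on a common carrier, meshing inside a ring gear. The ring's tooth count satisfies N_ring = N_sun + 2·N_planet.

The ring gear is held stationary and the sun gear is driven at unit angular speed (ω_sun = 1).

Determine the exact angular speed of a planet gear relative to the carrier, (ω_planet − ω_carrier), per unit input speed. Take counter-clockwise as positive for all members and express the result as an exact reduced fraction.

-171/140

N_ring = 36 + 2·20 = 76
36(ω_s−ω_c) = −76(ω_r−ω_c),  ω_r=0, ω_s=1
36(1−ω_c) = −76(0−ω_c)  ⇒  112ω_c = 36  ⇒  ω_c = 9/28
sun–planet: 36·(1−9/28) = −20·(ω_p−ω_c)  ⇒  ω_p−ω_c = −(36/20)·(19/28) = -171/140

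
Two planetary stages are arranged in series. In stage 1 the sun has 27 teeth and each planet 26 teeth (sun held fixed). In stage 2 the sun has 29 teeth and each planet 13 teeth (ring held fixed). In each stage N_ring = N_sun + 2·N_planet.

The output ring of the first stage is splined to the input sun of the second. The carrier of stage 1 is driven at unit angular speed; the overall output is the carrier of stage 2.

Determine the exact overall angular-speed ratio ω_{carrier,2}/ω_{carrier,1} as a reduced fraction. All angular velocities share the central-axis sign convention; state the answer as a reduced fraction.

1537/3318

Stage 1: N_ring = 27 + 2·26 = 79
Stage 1: 27(ω_s−ω_c) = −79(ω_r−ω_c),  ω_s=0, ω_c=1
Stage 1: ω_r = 1 − (27/79)(0−1) = 106/79
  ⇒ ω_r¹/ω_c¹ = 106/79
Stage 2: N_ring = 29 + 2·13 = 55
Stage 2: 29(ω_s−ω_c) = −55(ω_r−ω_c),  ω_r=0, ω_s=1
Stage 2: 29(1−ω_c) = −55(0−ω_c)  ⇒  84ω_c = 29  ⇒  ω_c = 29/84
  ⇒ ω_c²/ω_s² = 29/84
Coupling ω_s² = ω_r¹ ⇒ overall = 106/79 × 29/84 = 1537/3318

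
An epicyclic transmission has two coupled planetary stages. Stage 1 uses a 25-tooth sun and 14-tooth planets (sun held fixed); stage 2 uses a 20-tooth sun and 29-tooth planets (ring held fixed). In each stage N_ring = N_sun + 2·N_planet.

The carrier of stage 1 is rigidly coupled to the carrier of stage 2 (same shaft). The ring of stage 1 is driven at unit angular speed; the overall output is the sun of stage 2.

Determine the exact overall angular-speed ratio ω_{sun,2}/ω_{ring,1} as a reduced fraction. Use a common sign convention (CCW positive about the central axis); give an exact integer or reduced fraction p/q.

Stage 1: N_ring = 25 + 2·14 = 53
Stage 1: 25(ω_s−ω_c) = −53(ω_r−ω_c),  ω_s=0, ω_r=1
Stage 1: 25(0−ω_c) = −53(1−ω_c)  ⇒  78ω_c = 53  ⇒  ω_c = 53/78
  ⇒ ω_c¹/ω_r¹ = 53/78
Stage 2: N_ring = 20 + 2·29 = 78
Stage 2: 20(ω_s−ω_c) = −78(ω_r−ω_c),  ω_r=0, ω_c=1
Stage 2: ω_s = 1 − (78/20)(0−1) = 49/10
  ⇒ ω_s²/ω_c² = 49/10
Coupling ω_c² = ω_c¹ ⇒ overall = 53/78 × 49/10 = 2597/780

2597/780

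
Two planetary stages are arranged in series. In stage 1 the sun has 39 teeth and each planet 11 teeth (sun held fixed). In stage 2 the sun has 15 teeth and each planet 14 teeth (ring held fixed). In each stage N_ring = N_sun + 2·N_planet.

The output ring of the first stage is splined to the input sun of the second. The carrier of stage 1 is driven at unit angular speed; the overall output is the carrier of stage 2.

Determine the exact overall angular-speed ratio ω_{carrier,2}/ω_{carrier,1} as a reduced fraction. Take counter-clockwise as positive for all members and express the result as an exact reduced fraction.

Stage 1: N_ring = 39 + 2·11 = 61
Stage 1: 39(ω_s−ω_c) = −61(ω_r−ω_c),  ω_s=0, ω_c=1
Stage 1: ω_r = 1 − (39/61)(0−1) = 100/61
  ⇒ ω_r¹/ω_c¹ = 100/61
Stage 2: N_ring = 15 + 2·14 = 43
Stage 2: 15(ω_s−ω_c) = −43(ω_r−ω_c),  ω_r=0, ω_s=1
Stage 2: 15(1−ω_c) = −43(0−ω_c)  ⇒  58ω_c = 15  ⇒  ω_c = 15/58
  ⇒ ω_c²/ω_s² = 15/58
Coupling ω_s² = ω_r¹ ⇒ overall = 100/61 × 15/58 = 750/1769

750/1769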